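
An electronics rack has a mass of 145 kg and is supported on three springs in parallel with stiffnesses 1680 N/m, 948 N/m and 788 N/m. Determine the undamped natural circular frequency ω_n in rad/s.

4.85 rad/s

Parallel springs add: k_eq = 1680 + 948 + 788 = 3416 N/m.
ω_n = √(k_eq/m) = √(3416/145) = √23.56 = 4.854 rad/s.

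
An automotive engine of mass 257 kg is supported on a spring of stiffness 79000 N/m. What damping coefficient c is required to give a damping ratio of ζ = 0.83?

c_c = 2√(k·m) = 2√(79000 × 257) = 9012 N·s/m.
c = ζ·c_c = 0.83 × 9012 = 7480 N·s/m.

7480 N·s/m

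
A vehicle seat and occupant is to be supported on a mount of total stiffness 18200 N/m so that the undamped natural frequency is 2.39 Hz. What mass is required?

80.7 kg

ω_n = 2πf_n = 2π × 2.39 = 15.02 rad/s.
m = k/ω_n² = 18200/15.02² = 18200/225.5 = 80.71 kg.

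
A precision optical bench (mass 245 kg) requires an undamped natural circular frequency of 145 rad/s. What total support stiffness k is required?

k = m·ω_n² = 245 × 145.0² = 245 × 21020 = 5151000 N/m.

5150000 N/m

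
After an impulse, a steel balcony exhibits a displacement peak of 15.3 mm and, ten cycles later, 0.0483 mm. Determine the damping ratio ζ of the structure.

Logarithmic decrement δ = (1/n)·ln(x₀/x_n) = (1/10)·ln(15.3/0.0483) = (1/10)·ln(316.8) = 0.5758.
ζ = δ/√(4π² + δ²) = 0.5758/√(39.48 + 0.332) = 0.5758/6.310 = 0.09126.

0.0913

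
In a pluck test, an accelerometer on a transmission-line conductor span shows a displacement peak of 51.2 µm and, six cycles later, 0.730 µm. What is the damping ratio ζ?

Logarithmic decrement δ = (1/n)·ln(x₀/x_n) = (1/6)·ln(51.2/0.730) = (1/6)·ln(70.14) = 0.7084.
ζ = δ/√(4π² + δ²) = 0.7084/√(39.48 + 0.502) = 0.7084/6.323 = 0.1120.

0.112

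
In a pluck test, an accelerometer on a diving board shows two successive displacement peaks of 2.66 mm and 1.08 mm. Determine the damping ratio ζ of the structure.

0.142

Logarithmic decrement δ = (1/n)·ln(x₀/x_n) = (1/1)·ln(2.66/1.08) = (1/1)·ln(2.463) = 0.9014.
ζ = δ/√(4π² + δ²) = 0.9014/√(39.48 + 0.812) = 0.9014/6.348 = 0.1420.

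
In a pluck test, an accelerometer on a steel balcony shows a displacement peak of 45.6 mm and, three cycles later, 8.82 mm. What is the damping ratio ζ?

0.0868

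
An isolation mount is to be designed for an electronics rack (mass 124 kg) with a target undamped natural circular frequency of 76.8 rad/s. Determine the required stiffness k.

731000 N/m

k = m·ω_n² = 124 × 76.80² = 124 × 5898 = 731400 N/m.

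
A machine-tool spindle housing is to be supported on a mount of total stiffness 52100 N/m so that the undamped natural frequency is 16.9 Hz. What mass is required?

ω_n = 2πf_n = 2π × 16.9 = 106.2 rad/s.
m = k/ω_n² = 52100/106.2² = 52100/11280 = 4.621 kg.

4.62 kg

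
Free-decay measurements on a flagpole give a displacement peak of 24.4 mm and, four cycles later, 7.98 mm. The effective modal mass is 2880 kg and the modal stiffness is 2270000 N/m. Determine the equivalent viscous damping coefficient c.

7180 N·s/m

Logarithmic decrement δ = (1/n)·ln(x₀/x_n) = (1/4)·ln(24.4/7.98) = (1/4)·ln(3.058) = 0.2794.
ζ = δ/√(4π² + δ²) = 0.2794/√(39.48 + 0.0781) = 0.2794/6.289 = 0.04443.
c = ζ · 2√(km) = 0.04443 × 2√(2270000 × 2880) = 0.04443 × 161700 = 7184 N·s/m.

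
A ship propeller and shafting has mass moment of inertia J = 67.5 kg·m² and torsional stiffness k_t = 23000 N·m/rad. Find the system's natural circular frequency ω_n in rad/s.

ω_n = √(k_t/J) = √(23000/67.5) = √340.7 = 18.46 rad/s.

18.5 rad/s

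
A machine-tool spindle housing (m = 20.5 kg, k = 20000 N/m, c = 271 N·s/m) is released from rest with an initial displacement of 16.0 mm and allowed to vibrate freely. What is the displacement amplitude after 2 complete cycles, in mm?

1.05 mm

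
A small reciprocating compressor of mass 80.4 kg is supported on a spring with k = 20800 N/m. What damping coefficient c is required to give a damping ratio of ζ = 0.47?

1220 N·s/m

c_c = 2√(k·m) = 2√(20800 × 80.4) = 2586 N·s/m.
c = ζ·c_c = 0.47 × 2586 = 1216 N·s/m.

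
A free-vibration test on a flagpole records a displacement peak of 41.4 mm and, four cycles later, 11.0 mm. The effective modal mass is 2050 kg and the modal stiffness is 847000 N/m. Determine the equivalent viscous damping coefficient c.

Logarithmic decrement δ = (1/n)·ln(x₀/x_n) = (1/4)·ln(41.4/11.0) = (1/4)·ln(3.764) = 0.3313.
ζ = δ/√(4π² + δ²) = 0.3313/√(39.48 + 0.110) = 0.3313/6.292 = 0.05266.
c = ζ · 2√(km) = 0.05266 × 2√(847000 × 2050) = 0.05266 × 83340 = 4389 N·s/m.

4390 N·s/m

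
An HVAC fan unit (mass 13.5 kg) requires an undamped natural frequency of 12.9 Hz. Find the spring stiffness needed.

88700 N/m

ω_n = 2πf_n = 2π × 12.9 = 81.05 rad/s.
k = m·ω_n² = 13.5 × 81.05² = 13.5 × 6570 = 88690 N/m.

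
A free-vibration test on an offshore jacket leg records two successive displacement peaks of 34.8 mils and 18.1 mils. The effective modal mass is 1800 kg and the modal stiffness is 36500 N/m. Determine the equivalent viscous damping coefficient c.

1680 N·s/m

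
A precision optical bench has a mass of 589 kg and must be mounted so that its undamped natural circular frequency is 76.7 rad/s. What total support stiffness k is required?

3470000 N/m

k = m·ω_n² = 589 × 76.70² = 589 × 5883 = 3465000 N/m.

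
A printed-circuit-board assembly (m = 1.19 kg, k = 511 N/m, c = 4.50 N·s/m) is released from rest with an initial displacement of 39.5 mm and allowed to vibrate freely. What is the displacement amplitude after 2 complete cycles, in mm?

12.5 mm

ζ = c/(2√(km)) = 4.50/(2√(511 × 1.19)) = 4.50/49.32 = 0.09124.
Logarithmic decrement δ = 2πζ/√(1 − ζ²) = 2π × 0.09124/√(1 − 0.00833) = 0.5757.
After n cycles, x_n/x₀ = e^(−nδ), so x_2 = 39.5 × e^(−2 × 0.5757) = 39.5 × 0.3162 = 12.49 mm.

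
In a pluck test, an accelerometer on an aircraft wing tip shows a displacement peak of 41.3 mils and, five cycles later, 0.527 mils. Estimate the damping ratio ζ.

0.138

Logarithmic decrement δ = (1/n)·ln(x₀/x_n) = (1/5)·ln(41.3/0.527) = (1/5)·ln(78.37) = 0.8723.
ζ = δ/√(4π² + δ²) = 0.8723/√(39.48 + 0.761) = 0.8723/6.343 = 0.1375.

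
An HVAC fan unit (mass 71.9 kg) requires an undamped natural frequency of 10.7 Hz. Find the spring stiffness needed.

ω_n = 2πf_n = 2π × 10.7 = 67.23 rad/s.
k = m·ω_n² = 71.9 × 67.23² = 71.9 × 4520 = 325000 N/m.

325000 N/m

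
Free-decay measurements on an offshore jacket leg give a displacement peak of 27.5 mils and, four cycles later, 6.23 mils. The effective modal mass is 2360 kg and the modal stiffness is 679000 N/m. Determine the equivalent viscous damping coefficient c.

4720 N·s/m

Logarithmic decrement δ = (1/n)·ln(x₀/x_n) = (1/4)·ln(27.5/6.23) = (1/4)·ln(4.414) = 0.3712.
ζ = δ/√(4π² + δ²) = 0.3712/√(39.48 + 0.138) = 0.3712/6.294 = 0.05898.
c = ζ · 2√(km) = 0.05898 × 2√(679000 × 2360) = 0.05898 × 80060 = 4722 N·s/m.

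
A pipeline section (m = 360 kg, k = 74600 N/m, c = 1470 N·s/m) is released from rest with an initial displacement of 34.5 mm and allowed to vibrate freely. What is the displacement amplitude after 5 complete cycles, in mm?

ζ = c/(2√(km)) = 1470/(2√(74600 × 360)) = 1470/10360 = 0.1418.
Logarithmic decrement δ = 2πζ/√(1 − ζ²) = 2π × 0.1418/√(1 − 0.0201) = 0.9002.
After n cycles, x_n/x₀ = e^(−nδ), so x_5 = 34.5 × e^(−5 × 0.9002) = 34.5 × 0.01110 = 0.3828 mm.

0.383 mm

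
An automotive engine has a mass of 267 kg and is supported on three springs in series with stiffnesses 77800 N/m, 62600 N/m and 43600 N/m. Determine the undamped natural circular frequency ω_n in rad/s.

8.51 rad/s

Series springs: 1/k_eq = 1/77800 + 1/62600 + 1/43600 = 5.176×10^-5, so k_eq = 19320 N/m.
ω_n = √(k_eq/m) = √(19320/267) = √72.35 = 8.506 rad/s.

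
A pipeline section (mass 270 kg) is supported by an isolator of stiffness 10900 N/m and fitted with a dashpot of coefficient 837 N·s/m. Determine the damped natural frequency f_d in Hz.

0.981 Hz

ω_n = √(k/m) = √(10900/270) = 6.354 rad/s.
Critical damping c_c = 2√(k·m) = 2√(10900 × 270) = 3431 N·s/m, so ζ = c/c_c = 837/3431 = 0.2439.
ω_d = ω_n√(1 − ζ²) = 6.354 × √(1 − 0.0595) = 6.162 rad/s.
f_d = ω_d/(2π) = 0.9807 Hz.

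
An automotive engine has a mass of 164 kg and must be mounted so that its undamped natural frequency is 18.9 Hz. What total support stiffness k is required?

2310000 N/m

ω_n = 2πf_n = 2π × 18.9 = 118.8 rad/s.
k = m·ω_n² = 164 × 118.8² = 164 × 14100 = 2313000 N/m.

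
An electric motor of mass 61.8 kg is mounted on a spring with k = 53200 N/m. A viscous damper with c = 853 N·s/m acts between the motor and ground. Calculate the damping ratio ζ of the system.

0.235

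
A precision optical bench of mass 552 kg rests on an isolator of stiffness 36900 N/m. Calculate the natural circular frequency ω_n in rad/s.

ω_n = √(k/m) = √(36900/552) = √66.85 = 8.176 rad/s.

8.18 rad/s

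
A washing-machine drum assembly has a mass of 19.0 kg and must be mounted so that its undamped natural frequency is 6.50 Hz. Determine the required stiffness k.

31700 N/m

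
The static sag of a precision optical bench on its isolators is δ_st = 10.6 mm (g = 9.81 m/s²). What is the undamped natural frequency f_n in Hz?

4.84 Hz

ω_n = √(g/δ_st) = √(9.81/0.0106) = √925.5 = 30.42 rad/s.
f_n = ω_n/(2π) = 30.42/6.283 = 4.842 Hz.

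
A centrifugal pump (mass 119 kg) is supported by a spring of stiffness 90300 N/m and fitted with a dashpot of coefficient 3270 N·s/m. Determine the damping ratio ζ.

0.499

ω_n = √(k/m) = √(90300/119) = 27.55 rad/s.
Critical damping c_c = 2√(k·m) = 2√(90300 × 119) = 6556 N·s/m, so ζ = c/c_c = 3270/6556 = 0.4988.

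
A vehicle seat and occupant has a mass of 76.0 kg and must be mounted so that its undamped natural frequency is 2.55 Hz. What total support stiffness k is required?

19500 N/m

ω_n = 2πf_n = 2π × 2.55 = 16.02 rad/s.
k = m·ω_n² = 76.0 × 16.02² = 76.0 × 256.7 = 19510 N/m.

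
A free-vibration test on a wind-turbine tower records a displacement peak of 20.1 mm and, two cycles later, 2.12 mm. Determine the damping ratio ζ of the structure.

Logarithmic decrement δ = (1/n)·ln(x₀/x_n) = (1/2)·ln(20.1/2.12) = (1/2)·ln(9.481) = 1.125.
ζ = δ/√(4π² + δ²) = 1.125/√(39.48 + 1.26) = 1.125/6.383 = 0.1762.

0.176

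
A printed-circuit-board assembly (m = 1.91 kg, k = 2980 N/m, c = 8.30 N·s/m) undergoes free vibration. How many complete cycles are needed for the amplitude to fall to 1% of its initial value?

14 cycles

ζ = c/(2√(km)) = 8.30/(2√(2980 × 1.91)) = 8.30/150.9 = 0.05501.
Logarithmic decrement δ = 2πζ/√(1 − ζ²) = 2π × 0.05501/√(1 − 0.00303) = 0.3461.
x_n/x₀ = e^(−nδ) ≤ 0.01; take ln: n ≥ ln(1/0.01)/δ = 4.605/0.3461 = 13.30.
So 14 complete cycles are required.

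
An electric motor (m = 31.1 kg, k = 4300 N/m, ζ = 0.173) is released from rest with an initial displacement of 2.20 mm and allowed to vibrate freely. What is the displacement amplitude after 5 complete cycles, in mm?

Logarithmic decrement δ = 2πζ/√(1 − ζ²) = 2π × 0.1730/√(1 − 0.0299) = 1.104.
After n cycles, x_n/x₀ = e^(−nδ), so x_5 = 2.20 × e^(−5 × 1.104) = 2.20 × 0.004013 = 0.008829 mm.

0.00883 mm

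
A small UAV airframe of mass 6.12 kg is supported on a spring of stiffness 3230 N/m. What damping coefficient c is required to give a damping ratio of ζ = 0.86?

242 N·s/m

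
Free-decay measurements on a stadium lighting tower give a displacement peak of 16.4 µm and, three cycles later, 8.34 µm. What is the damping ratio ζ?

Logarithmic decrement δ = (1/n)·ln(x₀/x_n) = (1/3)·ln(16.4/8.34) = (1/3)·ln(1.966) = 0.2254.
ζ = δ/√(4π² + δ²) = 0.2254/√(39.48 + 0.0508) = 0.2254/6.287 = 0.03585.

0.0359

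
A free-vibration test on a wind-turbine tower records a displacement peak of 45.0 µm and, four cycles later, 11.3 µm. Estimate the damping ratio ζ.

0.0549

Logarithmic decrement δ = (1/n)·ln(x₀/x_n) = (1/4)·ln(45.0/11.3) = (1/4)·ln(3.982) = 0.3455.
ζ = δ/√(4π² + δ²) = 0.3455/√(39.48 + 0.119) = 0.3455/6.293 = 0.05490.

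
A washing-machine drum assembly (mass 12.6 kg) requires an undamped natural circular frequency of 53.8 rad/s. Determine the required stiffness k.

36500 N/m

k = m·ω_n² = 12.6 × 53.80² = 12.6 × 2894 = 36470 N/m.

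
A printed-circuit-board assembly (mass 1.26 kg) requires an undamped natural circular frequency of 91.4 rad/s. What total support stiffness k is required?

k = m·ω_n² = 1.26 × 91.40² = 1.26 × 8354 = 10530 N/m.

10500 N/m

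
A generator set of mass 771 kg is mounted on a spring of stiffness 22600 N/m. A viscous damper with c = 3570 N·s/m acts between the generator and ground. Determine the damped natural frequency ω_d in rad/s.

ω_n = √(k/m) = √(22600/771) = 5.414 rad/s.
Critical damping c_c = 2√(k·m) = 2√(22600 × 771) = 8349 N·s/m, so ζ = c/c_c = 3570/8349 = 0.4276.
ω_d = ω_n√(1 − ζ²) = 5.414 × √(1 − 0.183) = 4.894 rad/s.

4.89 rad/s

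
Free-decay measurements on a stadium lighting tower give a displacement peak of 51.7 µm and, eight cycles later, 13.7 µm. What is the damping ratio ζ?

Logarithmic decrement δ = (1/n)·ln(x₀/x_n) = (1/8)·ln(51.7/13.7) = (1/8)·ln(3.774) = 0.1660.
ζ = δ/√(4π² + δ²) = 0.1660/√(39.48 + 0.0276) = 0.1660/6.285 = 0.02641.

0.0264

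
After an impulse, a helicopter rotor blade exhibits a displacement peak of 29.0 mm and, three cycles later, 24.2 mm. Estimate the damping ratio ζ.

0.00960

Logarithmic decrement δ = (1/n)·ln(x₀/x_n) = (1/3)·ln(29.0/24.2) = (1/3)·ln(1.198) = 0.06031.
ζ = δ/√(4π² + δ²) = 0.06031/√(39.48 + 0.00364) = 0.06031/6.283 = 0.009599.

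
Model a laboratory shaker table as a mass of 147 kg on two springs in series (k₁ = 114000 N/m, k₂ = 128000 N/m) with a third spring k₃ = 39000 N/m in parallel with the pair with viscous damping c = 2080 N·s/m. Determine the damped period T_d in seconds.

Series pair: k_s = k₁k₂/(k₁+k₂) = (114000)(128000)/(114000 + 128000) = 60300 N/m. In parallel with k₃: k_eq = 60300 + 39000 = 99300 N/m.
ω_n = √(k_eq/m) = √(99300/147) = 25.99 rad/s.
Critical damping c_c = 2√(k_eq·m) = 2√(99300 × 147) = 7641 N·s/m, so ζ = c/c_c = 2080/7641 = 0.2722.
ω_d = ω_n√(1 − ζ²) = 25.99 × √(1 − 0.0741) = 25.01 rad/s.
T_d = 2π/ω_d = 0.2512 s.

0.251 s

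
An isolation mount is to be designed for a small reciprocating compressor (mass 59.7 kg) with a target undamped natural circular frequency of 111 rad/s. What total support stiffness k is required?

k = m·ω_n² = 59.7 × 111.0² = 59.7 × 12320 = 735600 N/m.

736000 N/m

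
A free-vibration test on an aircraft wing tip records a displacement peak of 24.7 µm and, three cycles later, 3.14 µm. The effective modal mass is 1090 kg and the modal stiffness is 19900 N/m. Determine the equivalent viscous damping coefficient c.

1010 N·s/m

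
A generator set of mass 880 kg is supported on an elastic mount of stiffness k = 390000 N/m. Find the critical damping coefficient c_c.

c_c = 2√(k·m) = 2√(390000 × 880) = 2 × 18530 = 37050 N·s/m.

37100 N·s/m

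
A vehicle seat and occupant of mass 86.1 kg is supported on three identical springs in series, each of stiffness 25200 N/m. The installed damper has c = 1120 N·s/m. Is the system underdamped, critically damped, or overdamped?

underdamped

Series springs: 1/k_eq = 3/25200, so k_eq = 25200/3 = 8400 N/m.
c_c = 2√(k_eq·m) = 1701 N·s/m; ζ = c/c_c = 1120/1701 = 0.658.
Since ζ < 1 the system is underdamped.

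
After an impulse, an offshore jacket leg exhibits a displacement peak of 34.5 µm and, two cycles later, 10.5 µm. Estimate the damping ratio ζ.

Logarithmic decrement δ = (1/n)·ln(x₀/x_n) = (1/2)·ln(34.5/10.5) = (1/2)·ln(3.286) = 0.5948.
ζ = δ/√(4π² + δ²) = 0.5948/√(39.48 + 0.354) = 0.5948/6.311 = 0.09424.

0.0942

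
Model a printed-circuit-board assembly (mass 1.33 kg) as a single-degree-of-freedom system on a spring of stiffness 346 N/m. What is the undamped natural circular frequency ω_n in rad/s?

16.1 rad/s

ω_n = √(k/m) = √(346.0/1.33) = √260.2 = 16.13 rad/s.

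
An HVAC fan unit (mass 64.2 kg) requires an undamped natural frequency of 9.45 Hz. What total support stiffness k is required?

226000 N/m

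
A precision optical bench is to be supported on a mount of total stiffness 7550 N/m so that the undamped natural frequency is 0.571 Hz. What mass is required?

587 kg

ω_n = 2πf_n = 2π × 0.571 = 3.588 rad/s.
m = k/ω_n² = 7550/3.588² = 7550/12.87 = 586.6 kg.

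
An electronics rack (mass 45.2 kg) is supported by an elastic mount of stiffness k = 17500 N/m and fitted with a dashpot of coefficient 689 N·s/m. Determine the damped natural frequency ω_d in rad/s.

ω_n = √(k/m) = √(17500/45.2) = 19.68 rad/s.
Critical damping c_c = 2√(k·m) = 2√(17500 × 45.2) = 1779 N·s/m, so ζ = c/c_c = 689/1779 = 0.3873.
ω_d = ω_n√(1 − ζ²) = 19.68 × √(1 − 0.150) = 18.14 rad/s.

18.1 rad/s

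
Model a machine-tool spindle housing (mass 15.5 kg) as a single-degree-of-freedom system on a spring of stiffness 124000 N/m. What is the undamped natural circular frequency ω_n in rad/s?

89.4 rad/s

ω_n = √(k/m) = √(124000/15.5) = √8000 = 89.44 rad/s.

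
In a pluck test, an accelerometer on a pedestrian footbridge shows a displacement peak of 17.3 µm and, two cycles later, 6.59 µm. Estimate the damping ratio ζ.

0.0766

Logarithmic decrement δ = (1/n)·ln(x₀/x_n) = (1/2)·ln(17.3/6.59) = (1/2)·ln(2.625) = 0.4826.
ζ = δ/√(4π² + δ²) = 0.4826/√(39.48 + 0.233) = 0.4826/6.302 = 0.07658.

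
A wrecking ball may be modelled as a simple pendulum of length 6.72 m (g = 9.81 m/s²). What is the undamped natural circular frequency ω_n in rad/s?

1.21 rad/s

For a simple pendulum ω_n = √(g/L) = √(9.81/6.72) = √1.460 = 1.208 rad/s.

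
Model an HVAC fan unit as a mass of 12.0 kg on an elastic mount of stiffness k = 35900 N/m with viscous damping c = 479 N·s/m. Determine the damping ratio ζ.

0.365

ω_n = √(k/m) = √(35900/12.0) = 54.70 rad/s.
Critical damping c_c = 2√(k·m) = 2√(35900 × 12.0) = 1313 N·s/m, so ζ = c/c_c = 479/1313 = 0.3649.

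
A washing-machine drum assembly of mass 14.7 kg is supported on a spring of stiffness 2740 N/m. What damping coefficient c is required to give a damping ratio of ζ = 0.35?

140 N·s/m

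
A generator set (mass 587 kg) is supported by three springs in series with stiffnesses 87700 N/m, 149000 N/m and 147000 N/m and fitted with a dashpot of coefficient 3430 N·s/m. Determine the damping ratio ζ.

Series springs: 1/k_eq = 1/87700 + 1/149000 + 1/147000 = 2.492×10^-5, so k_eq = 40130 N/m.
ω_n = √(k_eq/m) = √(40130/587) = 8.269 rad/s.
Critical damping c_c = 2√(k_eq·m) = 2√(40130 × 587) = 9707 N·s/m, so ζ = c/c_c = 3430/9707 = 0.3533.

0.353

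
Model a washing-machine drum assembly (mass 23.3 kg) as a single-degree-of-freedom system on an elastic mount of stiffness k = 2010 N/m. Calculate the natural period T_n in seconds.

ω_n = √(k/m) = √(2010/23.3) = √86.27 = 9.288 rad/s.
T_n = 2π/ω_n = 6.283/9.288 = 0.6765 s.

0.676 s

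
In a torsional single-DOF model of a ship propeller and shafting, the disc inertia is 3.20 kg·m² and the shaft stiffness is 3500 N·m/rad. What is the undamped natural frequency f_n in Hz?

5.26 Hz

ω_n = √(k_t/J) = √(3500/3.20) = √1094 = 33.07 rad/s.
f_n = ω_n/(2π) = 33.07/6.283 = 5.264 Hz.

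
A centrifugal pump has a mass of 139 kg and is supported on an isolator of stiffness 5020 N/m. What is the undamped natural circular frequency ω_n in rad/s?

ω_n = √(k/m) = √(5020/139) = √36.12 = 6.010 rad/s.

6.01 rad/s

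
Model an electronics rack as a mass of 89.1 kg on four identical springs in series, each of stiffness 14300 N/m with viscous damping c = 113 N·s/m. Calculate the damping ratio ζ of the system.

0.100

Series springs: 1/k_eq = 4/14300, so k_eq = 14300/4 = 3575 N/m.
ω_n = √(k_eq/m) = √(3575/89.1) = 6.334 rad/s.
Critical damping c_c = 2√(k_eq·m) = 2√(3575 × 89.1) = 1129 N·s/m, so ζ = c/c_c = 113/1129 = 0.1001.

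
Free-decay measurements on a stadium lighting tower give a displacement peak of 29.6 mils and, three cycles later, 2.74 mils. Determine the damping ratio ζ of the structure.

0.125

Logarithmic decrement δ = (1/n)·ln(x₀/x_n) = (1/3)·ln(29.6/2.74) = (1/3)·ln(10.80) = 0.7933.
ζ = δ/√(4π² + δ²) = 0.7933/√(39.48 + 0.629) = 0.7933/6.333 = 0.1253.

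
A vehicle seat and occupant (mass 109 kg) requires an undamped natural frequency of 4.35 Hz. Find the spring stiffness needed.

ω_n = 2πf_n = 2π × 4.35 = 27.33 rad/s.
k = m·ω_n² = 109 × 27.33² = 109 × 747.0 = 81430 N/m.

81400 N/m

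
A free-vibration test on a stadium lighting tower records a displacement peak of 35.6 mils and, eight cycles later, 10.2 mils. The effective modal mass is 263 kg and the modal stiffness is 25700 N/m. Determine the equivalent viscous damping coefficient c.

Logarithmic decrement δ = (1/n)·ln(x₀/x_n) = (1/8)·ln(35.6/10.2) = (1/8)·ln(3.490) = 0.1562.
ζ = δ/√(4π² + δ²) = 0.1562/√(39.48 + 0.0244) = 0.1562/6.285 = 0.02486.
c = ζ · 2√(km) = 0.02486 × 2√(25700 × 263) = 0.02486 × 5200 = 129.3 N·s/m.

129 N·s/m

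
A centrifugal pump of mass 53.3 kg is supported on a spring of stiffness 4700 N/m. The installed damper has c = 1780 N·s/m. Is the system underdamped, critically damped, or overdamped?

c_c = 2√(k·m) = 1001 N·s/m; ζ = c/c_c = 1780/1001 = 1.78.
Since ζ > 1 the system is overdamped.

overdamped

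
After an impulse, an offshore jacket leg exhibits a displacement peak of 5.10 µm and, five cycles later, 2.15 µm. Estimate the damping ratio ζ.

0.0275

Logarithmic decrement δ = (1/n)·ln(x₀/x_n) = (1/5)·ln(5.10/2.15) = (1/5)·ln(2.372) = 0.1728.
ζ = δ/√(4π² + δ²) = 0.1728/√(39.48 + 0.0298) = 0.1728/6.286 = 0.02748.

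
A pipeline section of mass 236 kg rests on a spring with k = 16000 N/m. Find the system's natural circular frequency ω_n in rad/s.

8.23 rad/s

ω_n = √(k/m) = √(16000/236) = √67.80 = 8.234 rad/s.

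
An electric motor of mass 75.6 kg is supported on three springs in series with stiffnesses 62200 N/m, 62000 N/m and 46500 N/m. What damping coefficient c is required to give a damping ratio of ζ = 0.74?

Series springs: 1/k_eq = 1/62200 + 1/62000 + 1/46500 = 5.371×10^-5, so k_eq = 18620 N/m.
c_c = 2√(k_eq·m) = 2√(18620 × 75.6) = 2373 N·s/m.
c = ζ·c_c = 0.74 × 2373 = 1756 N·s/m.

1760 N·s/m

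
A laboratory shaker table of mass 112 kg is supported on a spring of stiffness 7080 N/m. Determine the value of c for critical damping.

c_c = 2√(k·m) = 2√(7080 × 112) = 2 × 890.5 = 1781 N·s/m.

1780 N·s/m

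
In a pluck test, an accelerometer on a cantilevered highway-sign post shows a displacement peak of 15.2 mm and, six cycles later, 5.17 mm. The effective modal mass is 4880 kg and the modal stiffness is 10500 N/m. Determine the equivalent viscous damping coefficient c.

Logarithmic decrement δ = (1/n)·ln(x₀/x_n) = (1/6)·ln(15.2/5.17) = (1/6)·ln(2.940) = 0.1797.
ζ = δ/√(4π² + δ²) = 0.1797/√(39.48 + 0.0323) = 0.1797/6.286 = 0.02859.
c = ζ · 2√(km) = 0.02859 × 2√(10500 × 4880) = 0.02859 × 14320 = 409.4 N·s/m.

409 N·s/m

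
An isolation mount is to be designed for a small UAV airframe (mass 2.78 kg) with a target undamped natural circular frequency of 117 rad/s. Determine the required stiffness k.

38100 N/m

k = m·ω_n² = 2.78 × 117.0² = 2.78 × 13690 = 38060 N/m.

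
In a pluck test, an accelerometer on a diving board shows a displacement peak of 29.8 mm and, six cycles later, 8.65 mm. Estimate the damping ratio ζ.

0.0328

Logarithmic decrement δ = (1/n)·ln(x₀/x_n) = (1/6)·ln(29.8/8.65) = (1/6)·ln(3.445) = 0.2062.
ζ = δ/√(4π² + δ²) = 0.2062/√(39.48 + 0.0425) = 0.2062/6.287 = 0.03279.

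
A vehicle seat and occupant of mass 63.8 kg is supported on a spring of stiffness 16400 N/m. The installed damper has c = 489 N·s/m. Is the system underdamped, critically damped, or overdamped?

c_c = 2√(k·m) = 2046 N·s/m; ζ = c/c_c = 489/2046 = 0.239.
Since ζ < 1 the system is underdamped.

underdamped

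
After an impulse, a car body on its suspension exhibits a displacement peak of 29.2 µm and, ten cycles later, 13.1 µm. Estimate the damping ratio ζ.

Logarithmic decrement δ = (1/n)·ln(x₀/x_n) = (1/10)·ln(29.2/13.1) = (1/10)·ln(2.229) = 0.08016.
ζ = δ/√(4π² + δ²) = 0.08016/√(39.48 + 0.00642) = 0.08016/6.284 = 0.01276.

0.0128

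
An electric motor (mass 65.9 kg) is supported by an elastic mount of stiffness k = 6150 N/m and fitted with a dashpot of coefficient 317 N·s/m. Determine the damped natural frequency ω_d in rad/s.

9.36 rad/s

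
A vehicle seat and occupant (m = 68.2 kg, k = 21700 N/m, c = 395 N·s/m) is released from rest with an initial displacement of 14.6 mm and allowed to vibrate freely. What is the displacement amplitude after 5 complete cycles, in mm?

0.0831 mm

ζ = c/(2√(km)) = 395/(2√(21700 × 68.2)) = 395/2433 = 0.1623.
Logarithmic decrement δ = 2πζ/√(1 − ζ²) = 2π × 0.1623/√(1 − 0.0264) = 1.034.
After n cycles, x_n/x₀ = e^(−nδ), so x_5 = 14.6 × e^(−5 × 1.034) = 14.6 × 0.005691 = 0.08309 mm.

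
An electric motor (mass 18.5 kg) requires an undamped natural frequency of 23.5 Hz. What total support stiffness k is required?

ω_n = 2πf_n = 2π × 23.5 = 147.7 rad/s.
k = m·ω_n² = 18.5 × 147.7² = 18.5 × 21800 = 403300 N/m.

403000 N/m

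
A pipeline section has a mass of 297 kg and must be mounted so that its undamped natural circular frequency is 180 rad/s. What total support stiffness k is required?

k = m·ω_n² = 297 × 180.0² = 297 × 32400 = 9623000 N/m.

9620000 N/m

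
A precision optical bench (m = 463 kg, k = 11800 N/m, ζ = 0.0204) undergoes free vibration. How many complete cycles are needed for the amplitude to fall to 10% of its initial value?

18 cycles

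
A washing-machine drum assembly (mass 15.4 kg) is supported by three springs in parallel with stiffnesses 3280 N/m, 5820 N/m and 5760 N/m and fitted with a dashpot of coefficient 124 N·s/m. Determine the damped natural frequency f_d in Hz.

Parallel springs add: k_eq = 3280 + 5820 + 5760 = 14860 N/m.
ω_n = √(k_eq/m) = √(14860/15.4) = 31.06 rad/s.
Critical damping c_c = 2√(k_eq·m) = 2√(14860 × 15.4) = 956.8 N·s/m, so ζ = c/c_c = 124/956.8 = 0.1296.
ω_d = ω_n√(1 − ζ²) = 31.06 × √(1 − 0.0168) = 30.80 rad/s.
f_d = ω_d/(2π) = 4.902 Hz.

4.90 Hz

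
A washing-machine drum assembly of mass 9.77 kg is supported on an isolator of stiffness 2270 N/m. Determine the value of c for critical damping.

c_c = 2√(k·m) = 2√(2270 × 9.77) = 2 × 148.9 = 297.8 N·s/m.

298 N·s/m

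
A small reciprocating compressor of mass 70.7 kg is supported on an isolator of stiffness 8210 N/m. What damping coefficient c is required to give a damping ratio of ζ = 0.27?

c_c = 2√(k·m) = 2√(8210 × 70.7) = 1524 N·s/m.
c = ζ·c_c = 0.27 × 1524 = 411.4 N·s/m.

411 N·s/m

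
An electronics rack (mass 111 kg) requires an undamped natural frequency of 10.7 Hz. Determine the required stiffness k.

ω_n = 2πf_n = 2π × 10.7 = 67.23 rad/s.
k = m·ω_n² = 111 × 67.23² = 111 × 4520 = 501700 N/m.

502000 N/m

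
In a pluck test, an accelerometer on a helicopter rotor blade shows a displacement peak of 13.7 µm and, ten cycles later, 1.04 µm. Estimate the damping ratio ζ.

Logarithmic decrement δ = (1/n)·ln(x₀/x_n) = (1/10)·ln(13.7/1.04) = (1/10)·ln(13.17) = 0.2578.
ζ = δ/√(4π² + δ²) = 0.2578/√(39.48 + 0.0665) = 0.2578/6.288 = 0.04100.

0.0410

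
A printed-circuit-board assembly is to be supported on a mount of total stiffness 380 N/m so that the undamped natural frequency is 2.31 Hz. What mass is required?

ω_n = 2πf_n = 2π × 2.31 = 14.51 rad/s.
m = k/ω_n² = 380/14.51² = 380/210.7 = 1.804 kg.

1.80 kg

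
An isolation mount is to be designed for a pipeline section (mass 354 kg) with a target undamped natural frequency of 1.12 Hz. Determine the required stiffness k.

ω_n = 2πf_n = 2π × 1.12 = 7.037 rad/s.
k = m·ω_n² = 354 × 7.037² = 354 × 49.52 = 17530 N/m.

17500 N/m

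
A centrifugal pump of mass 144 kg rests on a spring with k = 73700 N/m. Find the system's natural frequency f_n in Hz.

ω_n = √(k/m) = √(73700/144) = √511.8 = 22.62 rad/s.
f_n = ω_n/(2π) = 22.62/6.283 = 3.601 Hz.

3.60 Hz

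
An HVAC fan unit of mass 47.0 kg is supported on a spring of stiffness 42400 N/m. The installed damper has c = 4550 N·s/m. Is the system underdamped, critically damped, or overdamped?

c_c = 2√(k·m) = 2823 N·s/m; ζ = c/c_c = 4550/2823 = 1.61.
Since ζ > 1 the system is overdamped.

overdamped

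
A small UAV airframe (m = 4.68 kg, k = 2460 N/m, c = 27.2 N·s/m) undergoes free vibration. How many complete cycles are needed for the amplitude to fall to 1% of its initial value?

ζ = c/(2√(km)) = 27.2/(2√(2460 × 4.68)) = 27.2/214.6 = 0.1268.
Logarithmic decrement δ = 2πζ/√(1 − ζ²) = 2π × 0.1268/√(1 − 0.0161) = 0.8029.
x_n/x₀ = e^(−nδ) ≤ 0.01; take ln: n ≥ ln(1/0.01)/δ = 4.605/0.8029 = 5.736.
So 6 complete cycles are required.

6 cycles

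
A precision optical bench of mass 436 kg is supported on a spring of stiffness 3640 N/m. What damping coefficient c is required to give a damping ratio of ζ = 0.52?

1310 N·s/m

c_c = 2√(k·m) = 2√(3640 × 436) = 2520 N·s/m.
c = ζ·c_c = 0.52 × 2520 = 1310 N·s/m.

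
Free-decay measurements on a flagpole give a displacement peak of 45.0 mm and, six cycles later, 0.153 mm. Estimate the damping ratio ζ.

0.149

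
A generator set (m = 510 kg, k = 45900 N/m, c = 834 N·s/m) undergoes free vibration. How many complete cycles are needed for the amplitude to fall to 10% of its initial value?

5 cycles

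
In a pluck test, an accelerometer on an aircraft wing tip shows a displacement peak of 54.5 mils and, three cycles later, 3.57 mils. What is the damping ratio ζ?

Logarithmic decrement δ = (1/n)·ln(x₀/x_n) = (1/3)·ln(54.5/3.57) = (1/3)·ln(15.27) = 0.9085.
ζ = δ/√(4π² + δ²) = 0.9085/√(39.48 + 0.825) = 0.9085/6.349 = 0.1431.

0.143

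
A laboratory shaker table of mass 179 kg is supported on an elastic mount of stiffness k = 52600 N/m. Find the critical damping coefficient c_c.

6140 N·s/m

c_c = 2√(k·m) = 2√(52600 × 179) = 2 × 3068 = 6137 N·s/m.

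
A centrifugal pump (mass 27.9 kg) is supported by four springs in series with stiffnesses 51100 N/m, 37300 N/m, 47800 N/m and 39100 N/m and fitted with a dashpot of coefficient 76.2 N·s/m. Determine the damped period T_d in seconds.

0.321 s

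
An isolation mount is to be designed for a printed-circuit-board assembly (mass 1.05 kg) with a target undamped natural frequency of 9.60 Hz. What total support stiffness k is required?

3820 N/m

ω_n = 2πf_n = 2π × 9.60 = 60.32 rad/s.
k = m·ω_n² = 1.05 × 60.32² = 1.05 × 3638 = 3820 N/m.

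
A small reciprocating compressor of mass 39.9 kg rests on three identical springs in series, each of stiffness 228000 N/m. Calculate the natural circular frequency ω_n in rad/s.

Series springs: 1/k_eq = 3/228000, so k_eq = 228000/3 = 76000 N/m.
ω_n = √(k_eq/m) = √(76000/39.9) = √1905 = 43.64 rad/s.

43.6 rad/s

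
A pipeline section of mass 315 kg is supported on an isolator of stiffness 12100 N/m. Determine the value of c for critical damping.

3900 N·s/m

c_c = 2√(k·m) = 2√(12100 × 315) = 2 × 1952 = 3905 N·s/m.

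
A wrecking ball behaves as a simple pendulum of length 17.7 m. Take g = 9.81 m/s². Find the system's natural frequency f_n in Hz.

0.118 Hz

For a simple pendulum ω_n = √(g/L) = √(9.81/17.7) = √0.5542 = 0.7445 rad/s.
f_n = ω_n/(2π) = 0.7445/6.283 = 0.1185 Hz.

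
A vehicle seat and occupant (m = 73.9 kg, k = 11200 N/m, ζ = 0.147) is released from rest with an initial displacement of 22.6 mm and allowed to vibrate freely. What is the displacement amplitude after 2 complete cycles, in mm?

3.49 mm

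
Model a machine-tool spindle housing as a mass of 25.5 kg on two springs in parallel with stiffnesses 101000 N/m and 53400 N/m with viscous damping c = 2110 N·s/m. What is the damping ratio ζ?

Parallel springs add: k_eq = 101000 + 53400 = 154400 N/m.
ω_n = √(k_eq/m) = √(154400/25.5) = 77.81 rad/s.
Critical damping c_c = 2√(k_eq·m) = 2√(154400 × 25.5) = 3968 N·s/m, so ζ = c/c_c = 2110/3968 = 0.5317.

0.532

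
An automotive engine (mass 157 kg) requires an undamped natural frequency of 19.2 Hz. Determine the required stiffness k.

2280000 N/m

ω_n = 2πf_n = 2π × 19.2 = 120.6 rad/s.
k = m·ω_n² = 157 × 120.6² = 157 × 14550 = 2285000 N/m.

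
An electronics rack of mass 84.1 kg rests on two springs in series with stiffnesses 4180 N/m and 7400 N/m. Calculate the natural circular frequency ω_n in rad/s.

5.64 rad/s

Series springs: 1/k_eq = 1/4180 + 1/7400 = 0.0003744, so k_eq = 2671 N/m.
ω_n = √(k_eq/m) = √(2671/84.1) = √31.76 = 5.636 rad/s.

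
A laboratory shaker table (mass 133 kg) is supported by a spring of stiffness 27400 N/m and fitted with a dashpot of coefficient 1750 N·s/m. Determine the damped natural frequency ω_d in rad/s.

12.8 rad/s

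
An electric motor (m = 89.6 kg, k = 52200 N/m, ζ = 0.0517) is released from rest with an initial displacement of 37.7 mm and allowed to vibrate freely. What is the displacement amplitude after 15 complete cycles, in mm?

Logarithmic decrement δ = 2πζ/√(1 − ζ²) = 2π × 0.05170/√(1 − 0.00267) = 0.3253.
After n cycles, x_n/x₀ = e^(−nδ), so x_15 = 37.7 × e^(−15 × 0.3253) = 37.7 × 0.007604 = 0.2867 mm.

0.287 mm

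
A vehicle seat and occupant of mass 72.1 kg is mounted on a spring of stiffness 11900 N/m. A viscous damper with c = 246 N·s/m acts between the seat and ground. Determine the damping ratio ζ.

ω_n = √(k/m) = √(11900/72.1) = 12.85 rad/s.
Critical damping c_c = 2√(k·m) = 2√(11900 × 72.1) = 1853 N·s/m, so ζ = c/c_c = 246/1853 = 0.1328.

0.133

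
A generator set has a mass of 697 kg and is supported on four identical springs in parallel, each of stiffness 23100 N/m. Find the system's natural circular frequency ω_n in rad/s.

11.5 rad/s

Parallel springs add: k_eq = 4 × 23100 = 92400 N/m.
ω_n = √(k_eq/m) = √(92400/697) = √132.6 = 11.51 rad/s.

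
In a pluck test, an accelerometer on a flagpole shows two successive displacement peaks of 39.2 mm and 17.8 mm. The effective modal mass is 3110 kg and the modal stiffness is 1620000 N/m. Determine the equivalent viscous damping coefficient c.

17700 N·s/m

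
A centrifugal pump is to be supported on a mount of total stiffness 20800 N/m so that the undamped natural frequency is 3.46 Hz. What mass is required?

44.0 kg

ω_n = 2πf_n = 2π × 3.46 = 21.74 rad/s.
m = k/ω_n² = 20800/21.74² = 20800/472.6 = 44.01 kg.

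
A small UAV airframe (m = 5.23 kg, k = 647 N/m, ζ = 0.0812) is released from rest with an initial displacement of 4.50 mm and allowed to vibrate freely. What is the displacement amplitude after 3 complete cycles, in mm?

0.969 mm

Logarithmic decrement δ = 2πζ/√(1 − ζ²) = 2π × 0.08120/√(1 − 0.00659) = 0.5119.
After n cycles, x_n/x₀ = e^(−nδ), so x_3 = 4.50 × e^(−3 × 0.5119) = 4.50 × 0.2153 = 0.9689 mm.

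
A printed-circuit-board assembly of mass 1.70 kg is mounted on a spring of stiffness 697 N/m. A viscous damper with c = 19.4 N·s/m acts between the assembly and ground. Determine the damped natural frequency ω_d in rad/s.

ω_n = √(k/m) = √(697.0/1.70) = 20.25 rad/s.
Critical damping c_c = 2√(k·m) = 2√(697.0 × 1.70) = 68.84 N·s/m, so ζ = c/c_c = 19.4/68.84 = 0.2818.
ω_d = ω_n√(1 − ζ²) = 20.25 × √(1 − 0.0794) = 19.43 rad/s.

19.4 rad/s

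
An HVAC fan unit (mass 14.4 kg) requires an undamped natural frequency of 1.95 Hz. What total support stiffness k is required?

ω_n = 2πf_n = 2π × 1.95 = 12.25 rad/s.
k = m·ω_n² = 14.4 × 12.25² = 14.4 × 150.1 = 2162 N/m.

2160 N/m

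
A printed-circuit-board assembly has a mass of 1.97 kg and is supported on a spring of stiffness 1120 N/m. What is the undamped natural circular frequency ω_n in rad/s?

ω_n = √(k/m) = √(1120/1.97) = √568.5 = 23.84 rad/s.

23.8 rad/s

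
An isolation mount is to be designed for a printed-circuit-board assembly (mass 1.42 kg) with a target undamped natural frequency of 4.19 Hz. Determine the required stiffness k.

ω_n = 2πf_n = 2π × 4.19 = 26.33 rad/s.
k = m·ω_n² = 1.42 × 26.33² = 1.42 × 693.1 = 984.2 N/m.

984 N/m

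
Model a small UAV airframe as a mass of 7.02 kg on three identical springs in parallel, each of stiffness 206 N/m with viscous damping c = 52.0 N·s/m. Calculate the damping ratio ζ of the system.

0.395

Parallel springs add: k_eq = 3 × 206 = 618.0 N/m.
ω_n = √(k_eq/m) = √(618.0/7.02) = 9.383 rad/s.
Critical damping c_c = 2√(k_eq·m) = 2√(618.0 × 7.02) = 131.7 N·s/m, so ζ = c/c_c = 52.0/131.7 = 0.3947.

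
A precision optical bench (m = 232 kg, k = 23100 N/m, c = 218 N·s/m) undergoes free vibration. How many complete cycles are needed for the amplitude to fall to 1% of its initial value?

16 cycles

ζ = c/(2√(km)) = 218/(2√(23100 × 232)) = 218/4630 = 0.04708.
Logarithmic decrement δ = 2πζ/√(1 − ζ²) = 2π × 0.04708/√(1 − 0.00222) = 0.2962.
x_n/x₀ = e^(−nδ) ≤ 0.01; take ln: n ≥ ln(1/0.01)/δ = 4.605/0.2962 = 15.55.
So 16 complete cycles are required.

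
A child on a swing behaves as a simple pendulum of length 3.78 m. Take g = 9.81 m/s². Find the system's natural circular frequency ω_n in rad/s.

For a simple pendulum ω_n = √(g/L) = √(9.81/3.78) = √2.595 = 1.611 rad/s.

1.61 rad/s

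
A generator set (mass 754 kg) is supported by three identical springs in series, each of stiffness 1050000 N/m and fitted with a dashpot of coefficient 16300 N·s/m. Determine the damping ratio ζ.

Series springs: 1/k_eq = 3/1050000, so k_eq = 1050000/3 = 350000 N/m.
ω_n = √(k_eq/m) = √(350000/754) = 21.55 rad/s.
Critical damping c_c = 2√(k_eq·m) = 2√(350000 × 754) = 32490 N·s/m, so ζ = c/c_c = 16300/32490 = 0.5017.

0.502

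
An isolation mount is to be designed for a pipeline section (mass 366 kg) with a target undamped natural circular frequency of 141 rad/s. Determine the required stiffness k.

k = m·ω_n² = 366 × 141.0² = 366 × 19880 = 7276000 N/m.

7280000 N/m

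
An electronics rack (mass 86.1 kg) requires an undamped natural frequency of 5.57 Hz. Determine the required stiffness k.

105000 N/m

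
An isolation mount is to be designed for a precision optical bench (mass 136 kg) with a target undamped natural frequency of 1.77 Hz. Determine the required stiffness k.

16800 N/m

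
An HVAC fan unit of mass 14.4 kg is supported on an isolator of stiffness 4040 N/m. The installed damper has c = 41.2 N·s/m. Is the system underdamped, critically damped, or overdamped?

c_c = 2√(k·m) = 482.4 N·s/m; ζ = c/c_c = 41.2/482.4 = 0.0854.
Since ζ < 1 the system is underdamped.

underdamped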